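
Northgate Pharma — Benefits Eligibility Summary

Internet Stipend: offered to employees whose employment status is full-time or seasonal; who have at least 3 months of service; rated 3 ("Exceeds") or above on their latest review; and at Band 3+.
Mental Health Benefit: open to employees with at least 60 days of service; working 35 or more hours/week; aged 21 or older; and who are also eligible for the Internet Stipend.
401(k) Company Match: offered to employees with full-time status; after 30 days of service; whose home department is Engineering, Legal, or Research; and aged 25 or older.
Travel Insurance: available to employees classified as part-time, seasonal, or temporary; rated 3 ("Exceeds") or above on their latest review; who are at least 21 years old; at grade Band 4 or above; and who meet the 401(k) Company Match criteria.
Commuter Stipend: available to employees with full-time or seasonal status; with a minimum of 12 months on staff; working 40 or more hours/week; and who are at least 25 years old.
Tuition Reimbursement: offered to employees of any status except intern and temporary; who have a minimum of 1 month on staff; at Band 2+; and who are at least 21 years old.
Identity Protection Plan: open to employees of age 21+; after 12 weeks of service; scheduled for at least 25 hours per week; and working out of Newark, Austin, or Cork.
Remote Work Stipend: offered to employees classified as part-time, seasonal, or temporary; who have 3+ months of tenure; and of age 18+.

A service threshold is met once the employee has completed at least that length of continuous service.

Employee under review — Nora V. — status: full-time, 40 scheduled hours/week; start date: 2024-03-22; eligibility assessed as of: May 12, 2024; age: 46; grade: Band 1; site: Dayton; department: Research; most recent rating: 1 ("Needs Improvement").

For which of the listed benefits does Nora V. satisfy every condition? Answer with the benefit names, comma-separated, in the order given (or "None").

401(k) Company Match

Service from 2024-03-22 to May 12, 2024: 51 days.
Internet Stipend — status full-time ✓; service 51 days < 3 months (≈90 days) ✗ → not eligible.
Mental Health Benefit — service 51 days < 60 days ✗ → not eligible.
401(k) Company Match — status full-time ✓; service 51 days ≥ 30 days ✓; dept Research ✓; age 46 ≥ 25 ✓ → eligible.
Travel Insurance — status full-time ✗ (requires part-time, seasonal, or temporary) → not eligible.
Commuter Stipend — status full-time ✓; service 51 days < 12 months (≈360 days) ✗ → not eligible.
Tuition Reimbursement — status full-time ✓ (not excluded); service 51 days ≥ 1 month (≈30 days) ✓; grade Band 1 < Band 2 ✗ → not eligible.
Identity Protection Plan — age 46 ≥ 21 ✓; service 51 days < 12 weeks (≈84 days) ✗ → not eligible.
Remote Work Stipend — status full-time ✗ (requires part-time, seasonal, or temporary) → not eligible.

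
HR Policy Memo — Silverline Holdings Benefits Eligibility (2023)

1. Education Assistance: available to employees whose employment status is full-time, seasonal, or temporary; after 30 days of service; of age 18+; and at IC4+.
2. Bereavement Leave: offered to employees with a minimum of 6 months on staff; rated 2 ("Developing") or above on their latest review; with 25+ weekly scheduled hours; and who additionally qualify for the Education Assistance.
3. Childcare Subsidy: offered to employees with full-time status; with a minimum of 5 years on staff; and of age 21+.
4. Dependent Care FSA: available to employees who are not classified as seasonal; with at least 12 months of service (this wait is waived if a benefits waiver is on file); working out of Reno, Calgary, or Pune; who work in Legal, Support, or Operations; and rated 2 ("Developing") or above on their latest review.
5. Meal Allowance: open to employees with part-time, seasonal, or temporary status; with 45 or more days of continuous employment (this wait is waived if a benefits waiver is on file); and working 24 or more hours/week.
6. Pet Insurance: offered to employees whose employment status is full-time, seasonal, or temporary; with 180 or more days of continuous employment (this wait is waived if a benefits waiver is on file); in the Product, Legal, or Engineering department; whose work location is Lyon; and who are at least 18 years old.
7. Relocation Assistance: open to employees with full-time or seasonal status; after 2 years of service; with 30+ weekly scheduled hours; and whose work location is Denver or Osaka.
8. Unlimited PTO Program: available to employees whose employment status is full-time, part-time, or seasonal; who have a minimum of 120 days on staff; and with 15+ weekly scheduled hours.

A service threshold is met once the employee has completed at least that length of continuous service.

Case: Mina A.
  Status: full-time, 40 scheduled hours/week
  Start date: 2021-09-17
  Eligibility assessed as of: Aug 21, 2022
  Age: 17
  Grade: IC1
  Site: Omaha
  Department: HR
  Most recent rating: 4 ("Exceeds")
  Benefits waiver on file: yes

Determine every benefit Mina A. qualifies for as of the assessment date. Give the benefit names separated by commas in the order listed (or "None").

Service from 2021-09-17 to Aug 21, 2022: 338 days.
Education Assistance — status full-time ✓; service 338 days ≥ 30 days ✓; age 17 < 18 ✗ → not eligible.
Bereavement Leave — service 338 days ≥ 6 months (≈180 days) ✓; rating 4 ≥ 2 ✓; 40 hrs/wk ≥ 25 ✓; not eligible for Education Assistance ✗ → not eligible.
Childcare Subsidy — status full-time ✓; service 338 days < 5 years (≈1825 days) ✗ → not eligible.
Dependent Care FSA — status full-time ✓ (not excluded); benefits waiver on file ✓; site Omaha ✗ (not Reno, Calgary, or Pune) → not eligible.
Meal Allowance — status full-time ✗ (requires part-time, seasonal, or temporary) → not eligible.
Pet Insurance — status full-time ✓; benefits waiver on file ✓; dept HR ✗ → not eligible.
Relocation Assistance — status full-time ✓; service 338 days < 2 years (≈730 days) ✗ → not eligible.
Unlimited PTO Program — status full-time ✓; service 338 days ≥ 120 days ✓; 40 hrs/wk ≥ 15 ✓ → eligible.

Unlimited PTO Program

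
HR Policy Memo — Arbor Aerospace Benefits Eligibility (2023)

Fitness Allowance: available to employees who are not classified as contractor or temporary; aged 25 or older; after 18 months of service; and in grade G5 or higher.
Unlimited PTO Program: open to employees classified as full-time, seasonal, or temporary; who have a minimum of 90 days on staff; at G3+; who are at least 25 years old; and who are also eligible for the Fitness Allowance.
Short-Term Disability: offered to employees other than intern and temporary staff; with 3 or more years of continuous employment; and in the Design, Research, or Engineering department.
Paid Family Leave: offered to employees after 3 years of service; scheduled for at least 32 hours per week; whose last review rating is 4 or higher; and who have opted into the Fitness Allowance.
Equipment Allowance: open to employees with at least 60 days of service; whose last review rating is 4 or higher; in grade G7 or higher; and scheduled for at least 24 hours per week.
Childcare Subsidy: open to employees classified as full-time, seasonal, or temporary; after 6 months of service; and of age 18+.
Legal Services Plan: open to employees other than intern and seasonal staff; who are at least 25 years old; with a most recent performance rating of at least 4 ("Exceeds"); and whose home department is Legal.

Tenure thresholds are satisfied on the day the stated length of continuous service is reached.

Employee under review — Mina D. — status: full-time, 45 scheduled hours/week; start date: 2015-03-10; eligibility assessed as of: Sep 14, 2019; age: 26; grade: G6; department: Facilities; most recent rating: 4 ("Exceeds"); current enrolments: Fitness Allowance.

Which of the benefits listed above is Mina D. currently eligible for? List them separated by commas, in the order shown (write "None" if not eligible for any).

Fitness Allowance, Unlimited PTO Program, Paid Family Leave, Childcare Subsidy

Service from 2015-03-10 to Sep 14, 2019: 1649 days.
Fitness Allowance — status full-time ✓ (not excluded); age 26 ≥ 25 ✓; service 1649 days ≥ 18 months (≈540 days) ✓; grade G6 ≥ G5 ✓ → eligible.
Unlimited PTO Program — status full-time ✓; service 1649 days ≥ 90 days ✓; grade G6 ≥ G3 ✓; age 26 ≥ 25 ✓; eligible for Fitness Allowance ✓ → eligible.
Short-Term Disability — status full-time ✓ (not excluded); service 1649 days ≥ 3 years (≈1095 days) ✓; dept Facilities ✗ → not eligible.
Paid Family Leave — service 1649 days ≥ 3 years (≈1095 days) ✓; 45 hrs/wk ≥ 32 ✓; rating 4 ≥ 4 ✓; enrolled in Fitness Allowance ✓ → eligible.
Equipment Allowance — service 1649 days ≥ 60 days ✓; rating 4 ≥ 4 ✓; grade G6 < G7 ✗ → not eligible.
Childcare Subsidy — status full-time ✓; service 1649 days ≥ 6 months (≈180 days) ✓; age 26 ≥ 18 ✓ → eligible.
Legal Services Plan — status full-time ✓ (not excluded); age 26 ≥ 25 ✓; rating 4 ≥ 4 ✓; dept Facilities ✗ → not eligible.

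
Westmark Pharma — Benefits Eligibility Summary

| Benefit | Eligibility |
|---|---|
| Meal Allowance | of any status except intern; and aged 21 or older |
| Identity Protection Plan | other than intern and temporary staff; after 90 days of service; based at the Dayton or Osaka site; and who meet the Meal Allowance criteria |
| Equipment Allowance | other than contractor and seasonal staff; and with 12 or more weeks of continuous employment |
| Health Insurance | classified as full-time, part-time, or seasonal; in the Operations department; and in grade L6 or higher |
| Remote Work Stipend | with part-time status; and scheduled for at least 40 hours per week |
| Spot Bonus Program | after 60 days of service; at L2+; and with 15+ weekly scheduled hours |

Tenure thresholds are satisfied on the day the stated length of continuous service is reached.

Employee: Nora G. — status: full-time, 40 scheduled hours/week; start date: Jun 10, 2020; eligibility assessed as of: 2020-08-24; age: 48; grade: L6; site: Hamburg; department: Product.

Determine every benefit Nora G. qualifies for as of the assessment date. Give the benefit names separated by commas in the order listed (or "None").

Meal Allowance, Spot Bonus Program

Service from Jun 10, 2020 to 2020-08-24: 75 days.
Meal Allowance — status full-time ✓ (not excluded); age 48 ≥ 21 ✓ → eligible.
Identity Protection Plan — status full-time ✓ (not excluded); service 75 days < 90 days ✗ → not eligible.
Equipment Allowance — status full-time ✓ (not excluded); service 75 days < 12 weeks (≈84 days) ✗ → not eligible.
Health Insurance — status full-time ✓; dept Product ✗ → not eligible.
Remote Work Stipend — status full-time ✗ (requires part-time) → not eligible.
Spot Bonus Program — service 75 days ≥ 60 days ✓; grade L6 ≥ L2 ✓; 40 hrs/wk ≥ 15 ✓ → eligible.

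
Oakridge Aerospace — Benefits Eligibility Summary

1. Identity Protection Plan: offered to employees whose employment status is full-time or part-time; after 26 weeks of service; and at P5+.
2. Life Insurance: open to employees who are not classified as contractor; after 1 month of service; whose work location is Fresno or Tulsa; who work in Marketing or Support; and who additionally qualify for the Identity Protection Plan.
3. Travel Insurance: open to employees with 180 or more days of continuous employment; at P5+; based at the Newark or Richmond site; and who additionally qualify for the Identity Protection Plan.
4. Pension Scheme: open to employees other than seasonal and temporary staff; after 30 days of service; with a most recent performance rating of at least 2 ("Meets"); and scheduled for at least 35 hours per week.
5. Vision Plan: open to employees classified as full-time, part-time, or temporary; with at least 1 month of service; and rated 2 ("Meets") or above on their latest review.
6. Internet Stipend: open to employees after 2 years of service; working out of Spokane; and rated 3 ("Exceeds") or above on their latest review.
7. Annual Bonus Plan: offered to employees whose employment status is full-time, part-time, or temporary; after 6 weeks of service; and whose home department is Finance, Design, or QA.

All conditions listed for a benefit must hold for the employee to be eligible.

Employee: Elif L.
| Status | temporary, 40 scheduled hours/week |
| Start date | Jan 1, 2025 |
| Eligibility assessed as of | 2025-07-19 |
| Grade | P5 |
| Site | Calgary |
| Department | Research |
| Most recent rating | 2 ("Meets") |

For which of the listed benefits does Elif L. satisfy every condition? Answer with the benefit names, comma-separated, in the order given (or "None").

Vision Plan

Service from Jan 1, 2025 to 2025-07-19: 199 days.
Identity Protection Plan — status temporary ✗ (requires full-time or part-time) → not eligible.
Life Insurance — status temporary ✓ (not excluded); service 199 days ≥ 1 month (≈30 days) ✓; site Calgary ✗ (not Fresno or Tulsa) → not eligible.
Travel Insurance — service 199 days ≥ 180 days ✓; grade P5 ≥ P5 ✓; site Calgary ✗ (not Newark or Richmond) → not eligible.
Pension Scheme — status temporary ✗ (excluded) → not eligible.
Vision Plan — status temporary ✓; service 199 days ≥ 1 month (≈30 days) ✓; rating 2 ≥ 2 ✓ → eligible.
Internet Stipend — service 199 days < 2 years (≈730 days) ✗ → not eligible.
Annual Bonus Plan — status temporary ✓; service 199 days ≥ 6 weeks (≈42 days) ✓; dept Research ✗ → not eligible.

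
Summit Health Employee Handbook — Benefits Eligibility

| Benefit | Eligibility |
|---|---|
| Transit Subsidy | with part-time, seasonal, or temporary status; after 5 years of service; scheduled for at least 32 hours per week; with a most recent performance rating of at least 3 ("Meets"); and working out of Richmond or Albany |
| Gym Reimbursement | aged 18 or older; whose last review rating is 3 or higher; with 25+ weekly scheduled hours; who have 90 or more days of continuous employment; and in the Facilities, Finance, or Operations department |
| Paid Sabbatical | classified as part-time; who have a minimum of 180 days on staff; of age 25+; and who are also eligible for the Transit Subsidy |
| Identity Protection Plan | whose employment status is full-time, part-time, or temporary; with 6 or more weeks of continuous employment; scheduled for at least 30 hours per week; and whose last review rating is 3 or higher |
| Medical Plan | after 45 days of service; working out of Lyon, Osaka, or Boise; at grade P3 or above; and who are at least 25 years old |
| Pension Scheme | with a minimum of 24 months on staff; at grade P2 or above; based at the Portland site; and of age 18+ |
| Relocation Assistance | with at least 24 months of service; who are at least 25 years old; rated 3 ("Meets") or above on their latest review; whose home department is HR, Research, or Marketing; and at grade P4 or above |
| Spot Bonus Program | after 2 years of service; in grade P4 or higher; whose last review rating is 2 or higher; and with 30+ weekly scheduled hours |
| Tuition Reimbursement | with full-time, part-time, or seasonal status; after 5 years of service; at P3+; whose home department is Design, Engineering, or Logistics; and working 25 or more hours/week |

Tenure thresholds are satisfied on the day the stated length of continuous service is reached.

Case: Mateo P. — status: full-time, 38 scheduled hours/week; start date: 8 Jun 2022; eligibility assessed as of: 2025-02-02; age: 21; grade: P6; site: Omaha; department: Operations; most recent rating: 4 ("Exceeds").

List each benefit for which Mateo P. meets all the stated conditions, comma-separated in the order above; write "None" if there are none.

Service from 8 Jun 2022 to 2025-02-02: 970 days.
Transit Subsidy — status full-time ✗ (requires part-time, seasonal, or temporary) → not eligible.
Gym Reimbursement — age 21 ≥ 18 ✓; rating 4 ≥ 3 ✓; 38 hrs/wk ≥ 25 ✓; service 970 days ≥ 90 days ✓; dept Operations ✓ → eligible.
Paid Sabbatical — status full-time ✗ (requires part-time) → not eligible.
Identity Protection Plan — status full-time ✓; service 970 days ≥ 6 weeks (≈42 days) ✓; 38 hrs/wk ≥ 30 ✓; rating 4 ≥ 3 ✓ → eligible.
Medical Plan — service 970 days ≥ 45 days ✓; site Omaha ✗ (not Lyon, Osaka, or Boise) → not eligible.
Pension Scheme — service 970 days ≥ 24 months (≈720 days) ✓; grade P6 ≥ P2 ✓; site Omaha ✗ (not Portland) → not eligible.
Relocation Assistance — service 970 days ≥ 24 months (≈720 days) ✓; age 21 < 25 ✗ → not eligible.
Spot Bonus Program — service 970 days ≥ 2 years (≈730 days) ✓; grade P6 ≥ P4 ✓; rating 4 ≥ 2 ✓; 38 hrs/wk ≥ 30 ✓ → eligible.
Tuition Reimbursement — status full-time ✓; service 970 days < 5 years (≈1825 days) ✗ → not eligible.

Gym Reimbursement, Identity Protection Plan, Spot Bonus Program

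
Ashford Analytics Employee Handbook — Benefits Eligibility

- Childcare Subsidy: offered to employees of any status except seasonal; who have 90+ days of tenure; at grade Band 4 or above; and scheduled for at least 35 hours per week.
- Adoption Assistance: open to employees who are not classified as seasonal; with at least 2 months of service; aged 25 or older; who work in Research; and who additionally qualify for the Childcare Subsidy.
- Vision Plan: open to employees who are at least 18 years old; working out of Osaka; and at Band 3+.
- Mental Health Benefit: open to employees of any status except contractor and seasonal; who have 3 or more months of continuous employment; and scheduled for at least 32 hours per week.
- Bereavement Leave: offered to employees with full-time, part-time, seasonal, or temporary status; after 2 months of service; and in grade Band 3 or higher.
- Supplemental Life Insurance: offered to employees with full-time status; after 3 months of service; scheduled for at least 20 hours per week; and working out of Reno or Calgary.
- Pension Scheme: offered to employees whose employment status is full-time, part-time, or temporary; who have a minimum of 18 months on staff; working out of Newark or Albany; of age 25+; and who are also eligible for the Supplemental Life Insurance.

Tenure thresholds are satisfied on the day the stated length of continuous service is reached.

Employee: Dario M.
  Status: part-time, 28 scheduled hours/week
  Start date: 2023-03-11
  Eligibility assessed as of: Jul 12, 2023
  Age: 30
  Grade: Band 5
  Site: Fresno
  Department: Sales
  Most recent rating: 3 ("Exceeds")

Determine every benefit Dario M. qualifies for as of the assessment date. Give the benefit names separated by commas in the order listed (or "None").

Service from 2023-03-11 to Jul 12, 2023: 123 days.
Childcare Subsidy — status part-time ✓ (not excluded); service 123 days ≥ 90 days ✓; grade Band 5 ≥ Band 4 ✓; 28 hrs/wk < 35 ✗ → not eligible.
Adoption Assistance — status part-time ✓ (not excluded); service 123 days ≥ 2 months (≈60 days) ✓; age 30 ≥ 25 ✓; dept Sales ✗ → not eligible.
Vision Plan — age 30 ≥ 18 ✓; site Fresno ✗ (not Osaka) → not eligible.
Mental Health Benefit — status part-time ✓ (not excluded); service 123 days ≥ 3 months (≈90 days) ✓; 28 hrs/wk < 32 ✗ → not eligible.
Bereavement Leave — status part-time ✓; service 123 days ≥ 2 months (≈60 days) ✓; grade Band 5 ≥ Band 3 ✓ → eligible.
Supplemental Life Insurance — status part-time ✗ (requires full-time) → not eligible.
Pension Scheme — status part-time ✓; service 123 days < 18 months (≈540 days) ✗ → not eligible.

Bereavement Leave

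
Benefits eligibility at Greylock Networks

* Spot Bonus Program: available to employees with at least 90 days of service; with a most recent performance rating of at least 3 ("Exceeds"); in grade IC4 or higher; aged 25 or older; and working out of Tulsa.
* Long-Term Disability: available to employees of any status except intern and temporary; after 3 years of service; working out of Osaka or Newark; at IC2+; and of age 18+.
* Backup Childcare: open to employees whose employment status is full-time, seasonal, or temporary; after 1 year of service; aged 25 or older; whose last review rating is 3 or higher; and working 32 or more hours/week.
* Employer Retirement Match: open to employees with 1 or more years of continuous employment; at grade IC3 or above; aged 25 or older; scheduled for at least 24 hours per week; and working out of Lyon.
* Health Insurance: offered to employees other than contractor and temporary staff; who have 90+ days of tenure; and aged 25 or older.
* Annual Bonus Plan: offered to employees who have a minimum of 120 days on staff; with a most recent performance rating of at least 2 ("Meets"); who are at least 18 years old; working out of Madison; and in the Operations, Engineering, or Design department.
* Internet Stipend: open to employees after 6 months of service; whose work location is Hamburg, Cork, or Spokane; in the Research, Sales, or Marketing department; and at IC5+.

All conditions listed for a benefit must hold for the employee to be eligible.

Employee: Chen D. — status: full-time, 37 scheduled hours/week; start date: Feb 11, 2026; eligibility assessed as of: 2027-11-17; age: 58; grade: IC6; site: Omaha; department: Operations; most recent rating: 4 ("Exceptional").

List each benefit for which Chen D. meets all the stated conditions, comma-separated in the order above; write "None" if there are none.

Backup Childcare, Health Insurance

Service from Feb 11, 2026 to 2027-11-17: 644 days.
Spot Bonus Program — service 644 days ≥ 90 days ✓; rating 4 ≥ 3 ✓; grade IC6 ≥ IC4 ✓; age 58 ≥ 25 ✓; site Omaha ✗ (not Tulsa) → not eligible.
Long-Term Disability — status full-time ✓ (not excluded); service 644 days < 3 years (≈1095 days) ✗ → not eligible.
Backup Childcare — status full-time ✓; service 644 days ≥ 1 year (≈365 days) ✓; age 58 ≥ 25 ✓; rating 4 ≥ 3 ✓; 37 hrs/wk ≥ 32 ✓ → eligible.
Employer Retirement Match — service 644 days ≥ 1 year (≈365 days) ✓; grade IC6 ≥ IC3 ✓; age 58 ≥ 25 ✓; 37 hrs/wk ≥ 24 ✓; site Omaha ✗ (not Lyon) → not eligible.
Health Insurance — status full-time ✓ (not excluded); service 644 days ≥ 90 days ✓; age 58 ≥ 25 ✓ → eligible.
Annual Bonus Plan — service 644 days ≥ 120 days ✓; rating 4 ≥ 2 ✓; age 58 ≥ 18 ✓; site Omaha ✗ (not Madison) → not eligible.
Internet Stipend — service 644 days ≥ 6 months (≈180 days) ✓; site Omaha ✗ (not Hamburg, Cork, or Spokane) → not eligible.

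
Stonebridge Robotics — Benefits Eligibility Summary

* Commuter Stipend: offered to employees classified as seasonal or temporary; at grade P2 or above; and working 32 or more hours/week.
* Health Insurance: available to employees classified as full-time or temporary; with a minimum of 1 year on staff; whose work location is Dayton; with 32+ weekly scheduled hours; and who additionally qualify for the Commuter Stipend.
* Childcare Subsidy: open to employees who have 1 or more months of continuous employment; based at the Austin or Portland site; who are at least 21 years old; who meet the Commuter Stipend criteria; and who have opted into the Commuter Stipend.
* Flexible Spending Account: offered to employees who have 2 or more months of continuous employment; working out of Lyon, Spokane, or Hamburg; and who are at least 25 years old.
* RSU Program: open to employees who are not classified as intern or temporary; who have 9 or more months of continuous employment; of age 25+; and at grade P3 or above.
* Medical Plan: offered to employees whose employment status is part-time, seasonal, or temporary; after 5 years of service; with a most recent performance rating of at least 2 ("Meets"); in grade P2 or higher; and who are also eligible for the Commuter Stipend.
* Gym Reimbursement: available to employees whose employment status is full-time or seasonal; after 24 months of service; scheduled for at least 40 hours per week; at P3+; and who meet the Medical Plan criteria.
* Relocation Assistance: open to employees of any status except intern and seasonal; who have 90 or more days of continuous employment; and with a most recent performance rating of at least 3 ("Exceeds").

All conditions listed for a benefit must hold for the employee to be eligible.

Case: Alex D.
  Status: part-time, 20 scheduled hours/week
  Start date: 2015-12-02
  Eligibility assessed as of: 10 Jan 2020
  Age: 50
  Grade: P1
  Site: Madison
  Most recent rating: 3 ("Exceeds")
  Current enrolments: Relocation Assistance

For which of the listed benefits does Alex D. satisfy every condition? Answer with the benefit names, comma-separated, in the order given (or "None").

Service from 2015-12-02 to 10 Jan 2020: 1500 days.
Commuter Stipend — status part-time ✗ (requires seasonal or temporary) → not eligible.
Health Insurance — status part-time ✗ (requires full-time or temporary) → not eligible.
Childcare Subsidy — service 1500 days ≥ 1 month (≈30 days) ✓; site Madison ✗ (not Austin or Portland) → not eligible.
Flexible Spending Account — service 1500 days ≥ 2 months (≈60 days) ✓; site Madison ✗ (not Lyon, Spokane, or Hamburg) → not eligible.
RSU Program — status part-time ✓ (not excluded); service 1500 days ≥ 9 months (≈270 days) ✓; age 50 ≥ 25 ✓; grade P1 < P3 ✗ → not eligible.
Medical Plan — status part-time ✓; service 1500 days < 5 years (≈1825 days) ✗ → not eligible.
Gym Reimbursement — status part-time ✗ (requires full-time or seasonal) → not eligible.
Relocation Assistance — status part-time ✓ (not excluded); service 1500 days ≥ 90 days ✓; rating 3 ≥ 3 ✓ → eligible.

Relocation Assistance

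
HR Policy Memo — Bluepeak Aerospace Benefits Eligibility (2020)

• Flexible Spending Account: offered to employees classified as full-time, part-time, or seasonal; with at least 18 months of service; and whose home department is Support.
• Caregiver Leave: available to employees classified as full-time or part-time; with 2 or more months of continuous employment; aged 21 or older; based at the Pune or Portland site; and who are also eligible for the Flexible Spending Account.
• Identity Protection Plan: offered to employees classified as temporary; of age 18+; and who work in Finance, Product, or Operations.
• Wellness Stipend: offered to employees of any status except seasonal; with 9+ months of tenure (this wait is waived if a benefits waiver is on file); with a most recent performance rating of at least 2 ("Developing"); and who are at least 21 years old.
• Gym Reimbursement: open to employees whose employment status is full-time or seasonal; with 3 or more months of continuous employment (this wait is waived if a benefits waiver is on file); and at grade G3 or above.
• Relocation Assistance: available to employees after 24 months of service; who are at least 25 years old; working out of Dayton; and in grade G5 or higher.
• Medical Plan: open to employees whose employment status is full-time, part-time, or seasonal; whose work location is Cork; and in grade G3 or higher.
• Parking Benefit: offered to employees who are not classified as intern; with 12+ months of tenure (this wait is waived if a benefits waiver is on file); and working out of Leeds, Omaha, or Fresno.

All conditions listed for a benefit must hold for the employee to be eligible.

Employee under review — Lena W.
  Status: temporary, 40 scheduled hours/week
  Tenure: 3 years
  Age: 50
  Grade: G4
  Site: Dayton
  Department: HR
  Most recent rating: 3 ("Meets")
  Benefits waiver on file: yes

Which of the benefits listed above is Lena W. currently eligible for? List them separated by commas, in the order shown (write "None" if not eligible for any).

Wellness Stipend

Flexible Spending Account — status temporary ✗ (requires full-time, part-time, or seasonal) → not eligible.
Caregiver Leave — status temporary ✗ (requires full-time or part-time) → not eligible.
Identity Protection Plan — status temporary ✓; age 50 ≥ 18 ✓; dept HR ✗ → not eligible.
Wellness Stipend — status temporary ✓ (not excluded); benefits waiver on file ✓; rating 3 ≥ 2 ✓; age 50 ≥ 21 ✓ → eligible.
Gym Reimbursement — status temporary ✗ (requires full-time or seasonal) → not eligible.
Relocation Assistance — service 3 years ≥ 24 months (≈720 days) ✓; age 50 ≥ 25 ✓; site Dayton ✓; grade G4 < G5 ✗ → not eligible.
Medical Plan — status temporary ✗ (requires full-time, part-time, or seasonal) → not eligible.
Parking Benefit — status temporary ✓ (not excluded); benefits waiver on file ✓; site Dayton ✗ (not Leeds, Omaha, or Fresno) → not eligible.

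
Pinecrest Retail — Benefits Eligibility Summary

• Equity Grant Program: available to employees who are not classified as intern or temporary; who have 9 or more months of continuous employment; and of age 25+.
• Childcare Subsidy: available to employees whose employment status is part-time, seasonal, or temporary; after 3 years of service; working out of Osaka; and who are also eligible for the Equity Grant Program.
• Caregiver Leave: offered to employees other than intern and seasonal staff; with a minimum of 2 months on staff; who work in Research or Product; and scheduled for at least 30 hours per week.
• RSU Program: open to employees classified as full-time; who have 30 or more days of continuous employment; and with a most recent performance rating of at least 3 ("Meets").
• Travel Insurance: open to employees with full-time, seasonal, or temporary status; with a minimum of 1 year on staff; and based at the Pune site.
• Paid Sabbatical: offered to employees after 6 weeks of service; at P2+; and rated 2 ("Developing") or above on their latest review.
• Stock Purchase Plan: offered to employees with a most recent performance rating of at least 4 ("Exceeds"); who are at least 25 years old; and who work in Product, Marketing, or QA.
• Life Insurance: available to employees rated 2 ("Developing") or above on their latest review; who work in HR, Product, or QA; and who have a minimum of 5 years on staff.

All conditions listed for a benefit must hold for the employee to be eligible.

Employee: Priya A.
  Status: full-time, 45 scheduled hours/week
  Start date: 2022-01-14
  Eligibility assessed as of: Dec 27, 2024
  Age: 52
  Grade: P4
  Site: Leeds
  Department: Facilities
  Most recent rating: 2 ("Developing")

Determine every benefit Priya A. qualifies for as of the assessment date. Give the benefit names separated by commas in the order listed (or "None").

Service from 2022-01-14 to Dec 27, 2024: 1078 days.
Equity Grant Program — status full-time ✓ (not excluded); service 1078 days ≥ 9 months (≈270 days) ✓; age 52 ≥ 25 ✓ → eligible.
Childcare Subsidy — status full-time ✗ (requires part-time, seasonal, or temporary) → not eligible.
Caregiver Leave — status full-time ✓ (not excluded); service 1078 days ≥ 2 months (≈60 days) ✓; dept Facilities ✗ → not eligible.
RSU Program — status full-time ✓; service 1078 days ≥ 30 days ✓; rating 2 < 3 ✗ → not eligible.
Travel Insurance — status full-time ✓; service 1078 days ≥ 1 year (≈365 days) ✓; site Leeds ✗ (not Pune) → not eligible.
Paid Sabbatical — service 1078 days ≥ 6 weeks (≈42 days) ✓; grade P4 ≥ P2 ✓; rating 2 ≥ 2 ✓ → eligible.
Stock Purchase Plan — rating 2 < 4 ✗ → not eligible.
Life Insurance — rating 2 ≥ 2 ✓; dept Facilities ✗ → not eligible.

Equity Grant Program, Paid Sabbatical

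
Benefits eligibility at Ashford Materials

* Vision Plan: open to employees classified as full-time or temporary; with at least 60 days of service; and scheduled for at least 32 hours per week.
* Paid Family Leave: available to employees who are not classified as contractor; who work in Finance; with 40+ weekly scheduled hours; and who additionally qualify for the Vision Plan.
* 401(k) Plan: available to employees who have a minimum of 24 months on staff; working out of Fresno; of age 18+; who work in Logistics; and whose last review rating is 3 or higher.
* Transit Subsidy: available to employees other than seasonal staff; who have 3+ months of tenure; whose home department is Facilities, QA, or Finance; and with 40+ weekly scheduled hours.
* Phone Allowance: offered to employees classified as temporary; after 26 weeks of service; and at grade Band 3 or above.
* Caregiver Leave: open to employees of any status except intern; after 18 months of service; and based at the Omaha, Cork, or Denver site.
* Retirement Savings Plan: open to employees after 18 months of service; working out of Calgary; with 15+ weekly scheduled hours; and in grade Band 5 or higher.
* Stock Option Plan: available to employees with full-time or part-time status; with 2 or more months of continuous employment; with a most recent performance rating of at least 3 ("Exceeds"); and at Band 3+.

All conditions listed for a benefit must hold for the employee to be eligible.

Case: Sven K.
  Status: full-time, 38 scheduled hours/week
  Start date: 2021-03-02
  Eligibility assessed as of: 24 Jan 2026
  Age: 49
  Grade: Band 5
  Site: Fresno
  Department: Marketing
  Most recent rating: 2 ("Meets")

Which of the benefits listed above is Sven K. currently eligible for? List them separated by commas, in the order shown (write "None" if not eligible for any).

Service from 2021-03-02 to 24 Jan 2026: 1789 days.
Vision Plan — status full-time ✓; service 1789 days ≥ 60 days ✓; 38 hrs/wk ≥ 32 ✓ → eligible.
Paid Family Leave — status full-time ✓ (not excluded); dept Marketing ✗ → not eligible.
401(k) Plan — service 1789 days ≥ 24 months (≈720 days) ✓; site Fresno ✓; age 49 ≥ 18 ✓; dept Marketing ✗ → not eligible.
Transit Subsidy — status full-time ✓ (not excluded); service 1789 days ≥ 3 months (≈90 days) ✓; dept Marketing ✗ → not eligible.
Phone Allowance — status full-time ✗ (requires temporary) → not eligible.
Caregiver Leave — status full-time ✓ (not excluded); service 1789 days ≥ 18 months (≈540 days) ✓; site Fresno ✗ (not Omaha, Cork, or Denver) → not eligible.
Retirement Savings Plan — service 1789 days ≥ 18 months (≈540 days) ✓; site Fresno ✗ (not Calgary) → not eligible.
Stock Option Plan — status full-time ✓; service 1789 days ≥ 2 months (≈60 days) ✓; rating 2 < 3 ✗ → not eligible.

Vision Plan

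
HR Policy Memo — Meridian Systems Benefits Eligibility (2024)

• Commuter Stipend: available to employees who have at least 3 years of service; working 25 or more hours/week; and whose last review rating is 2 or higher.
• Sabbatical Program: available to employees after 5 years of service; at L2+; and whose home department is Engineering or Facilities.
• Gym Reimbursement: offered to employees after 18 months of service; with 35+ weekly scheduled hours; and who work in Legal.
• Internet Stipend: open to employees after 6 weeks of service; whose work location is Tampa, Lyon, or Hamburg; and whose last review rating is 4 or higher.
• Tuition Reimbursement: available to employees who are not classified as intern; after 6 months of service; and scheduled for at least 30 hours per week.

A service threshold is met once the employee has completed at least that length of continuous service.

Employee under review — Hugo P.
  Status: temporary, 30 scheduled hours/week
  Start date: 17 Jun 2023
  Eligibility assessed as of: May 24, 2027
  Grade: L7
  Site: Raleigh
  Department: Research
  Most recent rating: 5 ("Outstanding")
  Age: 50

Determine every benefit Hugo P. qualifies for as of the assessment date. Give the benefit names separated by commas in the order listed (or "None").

Commuter Stipend, Tuition Reimbursement

Service from 17 Jun 2023 to May 24, 2027: 1437 days.
Commuter Stipend — service 1437 days ≥ 3 years (≈1095 days) ✓; 30 hrs/wk ≥ 25 ✓; rating 5 ≥ 2 ✓ → eligible.
Sabbatical Program — service 1437 days < 5 years (≈1825 days) ✗ → not eligible.
Gym Reimbursement — service 1437 days ≥ 18 months (≈540 days) ✓; 30 hrs/wk < 35 ✗ → not eligible.
Internet Stipend — service 1437 days ≥ 6 weeks (≈42 days) ✓; site Raleigh ✗ (not Tampa, Lyon, or Hamburg) → not eligible.
Tuition Reimbursement — status temporary ✓ (not excluded); service 1437 days ≥ 6 months (≈180 days) ✓; 30 hrs/wk ≥ 30 ✓ → eligible.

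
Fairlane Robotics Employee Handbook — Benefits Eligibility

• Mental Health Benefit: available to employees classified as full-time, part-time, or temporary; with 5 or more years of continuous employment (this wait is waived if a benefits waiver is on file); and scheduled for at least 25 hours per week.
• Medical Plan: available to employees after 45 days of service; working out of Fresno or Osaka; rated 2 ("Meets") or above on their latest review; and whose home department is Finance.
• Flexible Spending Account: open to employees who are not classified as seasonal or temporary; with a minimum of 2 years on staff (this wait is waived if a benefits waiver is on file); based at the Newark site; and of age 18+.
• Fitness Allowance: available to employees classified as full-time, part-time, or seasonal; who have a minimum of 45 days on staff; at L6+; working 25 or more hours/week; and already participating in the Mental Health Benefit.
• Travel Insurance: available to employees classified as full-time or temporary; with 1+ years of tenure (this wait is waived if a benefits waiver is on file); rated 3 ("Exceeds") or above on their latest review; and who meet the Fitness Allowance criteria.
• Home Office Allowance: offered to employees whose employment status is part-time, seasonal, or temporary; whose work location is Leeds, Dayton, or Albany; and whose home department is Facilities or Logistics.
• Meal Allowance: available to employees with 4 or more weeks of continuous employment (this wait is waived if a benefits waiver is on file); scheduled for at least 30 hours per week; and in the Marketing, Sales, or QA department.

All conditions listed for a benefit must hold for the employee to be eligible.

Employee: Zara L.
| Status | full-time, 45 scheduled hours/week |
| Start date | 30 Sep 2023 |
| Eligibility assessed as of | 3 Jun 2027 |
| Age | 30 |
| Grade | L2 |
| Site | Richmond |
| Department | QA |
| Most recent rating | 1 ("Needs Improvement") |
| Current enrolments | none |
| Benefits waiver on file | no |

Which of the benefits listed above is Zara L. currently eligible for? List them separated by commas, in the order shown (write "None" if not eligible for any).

Meal Allowance

Service from 30 Sep 2023 to 3 Jun 2027: 1342 days.
Mental Health Benefit — status full-time ✓; no waiver, service 1342 days < 5 years (≈1825 days) ✗ → not eligible.
Medical Plan — service 1342 days ≥ 45 days ✓; site Richmond ✗ (not Fresno or Osaka) → not eligible.
Flexible Spending Account — status full-time ✓ (not excluded); no waiver, service 1342 days ≥ 2 years (≈730 days) ✓; site Richmond ✗ (not Newark) → not eligible.
Fitness Allowance — status full-time ✓; service 1342 days ≥ 45 days ✓; grade L2 < L6 ✗ → not eligible.
Travel Insurance — status full-time ✓; no waiver, service 1342 days ≥ 1 year (≈365 days) ✓; rating 1 < 3 ✗ → not eligible.
Home Office Allowance — status full-time ✗ (requires part-time, seasonal, or temporary) → not eligible.
Meal Allowance — no waiver, service 1342 days ≥ 4 weeks (≈28 days) ✓; 45 hrs/wk ≥ 30 ✓; dept QA ✓ → eligible.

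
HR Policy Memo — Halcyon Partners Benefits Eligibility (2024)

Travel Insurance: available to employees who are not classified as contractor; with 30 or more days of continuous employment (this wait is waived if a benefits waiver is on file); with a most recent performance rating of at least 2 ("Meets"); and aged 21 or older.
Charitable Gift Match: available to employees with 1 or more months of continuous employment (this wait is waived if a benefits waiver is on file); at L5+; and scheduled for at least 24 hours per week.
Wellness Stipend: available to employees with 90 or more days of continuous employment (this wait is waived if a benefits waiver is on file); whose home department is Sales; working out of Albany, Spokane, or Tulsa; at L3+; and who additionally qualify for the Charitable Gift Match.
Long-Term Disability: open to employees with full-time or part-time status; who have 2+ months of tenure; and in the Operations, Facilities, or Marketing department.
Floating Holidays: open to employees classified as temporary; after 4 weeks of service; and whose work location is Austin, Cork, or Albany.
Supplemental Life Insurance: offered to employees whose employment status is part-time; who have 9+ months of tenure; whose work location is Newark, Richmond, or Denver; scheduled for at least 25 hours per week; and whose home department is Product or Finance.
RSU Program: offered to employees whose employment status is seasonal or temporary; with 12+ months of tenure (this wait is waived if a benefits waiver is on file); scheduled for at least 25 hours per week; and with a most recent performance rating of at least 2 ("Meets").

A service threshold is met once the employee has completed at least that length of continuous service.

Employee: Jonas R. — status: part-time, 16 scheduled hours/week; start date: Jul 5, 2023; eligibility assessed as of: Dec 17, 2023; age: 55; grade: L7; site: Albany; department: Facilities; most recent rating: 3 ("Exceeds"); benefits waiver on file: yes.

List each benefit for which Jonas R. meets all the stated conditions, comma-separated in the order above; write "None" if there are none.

Travel Insurance, Long-Term Disability

Service from Jul 5, 2023 to Dec 17, 2023: 165 days.
Travel Insurance — status part-time ✓ (not excluded); benefits waiver on file ✓; rating 3 ≥ 2 ✓; age 55 ≥ 21 ✓ → eligible.
Charitable Gift Match — benefits waiver on file ✓; grade L7 ≥ L5 ✓; 16 hrs/wk < 24 ✗ → not eligible.
Wellness Stipend — benefits waiver on file ✓; dept Facilities ✗ → not eligible.
Long-Term Disability — status part-time ✓; service 165 days ≥ 2 months (≈60 days) ✓; dept Facilities ✓ → eligible.
Floating Holidays — status part-time ✗ (requires temporary) → not eligible.
Supplemental Life Insurance — status part-time ✓; service 165 days < 9 months (≈270 days) ✗ → not eligible.
RSU Program — status part-time ✗ (requires seasonal or temporary) → not eligible.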